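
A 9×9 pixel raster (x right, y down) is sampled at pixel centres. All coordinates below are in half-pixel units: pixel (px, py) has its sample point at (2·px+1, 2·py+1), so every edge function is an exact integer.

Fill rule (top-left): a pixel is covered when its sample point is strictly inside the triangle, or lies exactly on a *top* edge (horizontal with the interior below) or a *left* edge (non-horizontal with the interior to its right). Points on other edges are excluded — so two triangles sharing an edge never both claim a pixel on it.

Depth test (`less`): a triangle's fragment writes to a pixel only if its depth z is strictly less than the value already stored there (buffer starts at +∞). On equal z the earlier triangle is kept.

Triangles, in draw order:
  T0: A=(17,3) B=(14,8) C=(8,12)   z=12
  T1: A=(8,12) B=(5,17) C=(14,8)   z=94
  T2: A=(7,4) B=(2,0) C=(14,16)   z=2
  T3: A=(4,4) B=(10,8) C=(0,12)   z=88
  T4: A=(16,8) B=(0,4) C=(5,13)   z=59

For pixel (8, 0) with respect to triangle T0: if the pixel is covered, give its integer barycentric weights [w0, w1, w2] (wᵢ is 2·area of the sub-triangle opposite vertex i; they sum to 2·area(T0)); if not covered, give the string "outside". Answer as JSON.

T0:
  2·area = 18
  edge (17, 3)→(14, 8): d=(-3,5) right/bottom  bias=-1
  edge (14, 8)→(8, 12): d=(-6,4) right/bottom  bias=-1
  edge (8, 12)→(17, 3): d=(9,-9) top-left  bias=+0
    (8,1)@(17, 3): e=[0,18,0] → .  [on edge]
    (7,2)@(15, 5): e=[4,14,0] → X  [on edge]
    (8,2)@(17, 5): e=[-6,6,18] → .
    (6,3)@(13, 7): e=[8,10,0] → X  [on edge]
    (7,3)@(15, 7): e=[-2,2,18] → .
    (5,4)@(11, 9): e=[12,6,0] → X  [on edge]
    (6,4)@(13, 9): e=[2,-2,18] → .
    (4,5)@(9, 11): e=[16,2,0] → X  [on edge]
    (5,5)@(11, 11): e=[6,-6,18] → .
    (3,6)@(7, 13): e=[20,-2,0] → .  [on edge]
    (4,6)@(9, 13): e=[10,-10,18] → .
    (5,6)@(11, 13): e=[0,-18,36] → .  [on edge]
    (2,7)@(5, 15): e=[24,-6,0] → .  [on edge]
    (1,8)@(3, 17): e=[28,-10,0] → .  [on edge]
  covered (4 px):
    . . . . . . . . .
    . . . . . . . . .
    . . . . . . . X .
    . . . . . . X . .
    . . . . . X . . .
    . . . . X . . . .
    . . . . . . . . .
    . . . . . . . . .
    . . . . . . . . .
T1:
  2·area = 18  (B↔C swapped to make it positive)
  edge (8, 12)→(14, 8): d=(6,-4) top-left  bias=+0
  edge (14, 8)→(5, 17): d=(-9,9) right/bottom  bias=-1
  edge (5, 17)→(8, 12): d=(3,-5) top-left  bias=+0
    (8,2)@(17, 5): e=[-6,0,24] → .  [on edge]
    (5,3)@(11, 7): e=[-18,36,0] → .  [on edge]
    (7,3)@(15, 7): e=[-2,0,20] → .  [on edge]
    (6,4)@(13, 9): e=[2,0,16] → .  [on edge]
    (5,5)@(11, 11): e=[6,0,12] → .  [on edge]
    (4,6)@(9, 13): e=[10,0,8] → .  [on edge]
    (3,7)@(7, 15): e=[14,0,4] → .  [on edge]
    (2,8)@(5, 17): e=[18,0,0] → .  [on edge]
  covered (0 px):
    . . . . . . . . .
    . . . . . . . . .
    . . . . . . . . .
    . . . . . . . . .
    . . . . . . . . .
    . . . . . . . . .
    . . . . . . . . .
    . . . . . . . . .
    . . . . . . . . .
T2:
  2·area = 32  (B↔C swapped to make it positive)
  edge (7, 4)→(14, 16): d=(7,12) right/bottom  bias=-1
  edge (14, 16)→(2, 0): d=(-12,-16) top-left  bias=+0
  edge (2, 0)→(7, 4): d=(5,4) right/bottom  bias=-1
    (1,0)@(3, 1): e=[27,4,1] → X
    (2,0)@(5, 1): e=[3,36,-7] → .
    (1,1)@(3, 3): e=[41,-20,11] → .
    (2,1)@(5, 3): e=[17,12,3] → X
    (3,1)@(7, 3): e=[-7,44,-5] → .
    (2,2)@(5, 5): e=[31,-12,13] → .
    (3,2)@(7, 5): e=[7,20,5] → X
    (4,2)@(9, 5): e=[-17,52,-3] → .
    (3,3)@(7, 7): e=[21,-4,15] → .
    (4,4)@(9, 9): e=[11,4,17] → X
    (5,4)@(11, 9): e=[-13,36,9] → .
    (4,5)@(9, 11): e=[25,-20,27] → .
  covered (5 px):
    . X . . . . . . .
    . . X . . . . . .
    . . . X . . . . .
    . . . . . . . . .
    . . . . X . . . .
    . . . . . X . . .
    . . . . . . . . .
    . . . . . . . . .
    . . . . . . . . .
T3:
  2·area = 64
  edge (4, 4)→(10, 8): d=(6,4) right/bottom  bias=-1
  edge (10, 8)→(0, 12): d=(-10,4) right/bottom  bias=-1
  edge (0, 12)→(4, 4): d=(4,-8) top-left  bias=+0
    (2,2)@(5, 5): e=[2,50,12] → X
    (3,2)@(7, 5): e=[-6,42,28] → .
    (1,3)@(3, 7): e=[22,38,4] → X
    (3,3)@(7, 7): e=[6,22,36] → X
    (4,3)@(9, 7): e=[-2,14,52] → .
    (1,4)@(3, 9): e=[34,18,12] → X
    (4,4)@(9, 9): e=[10,-6,60] → .
    (0,5)@(1, 11): e=[54,6,4] → X
    (1,5)@(3, 11): e=[46,-2,20] → .
    (2,5)@(5, 11): e=[38,-10,36] → .
    (3,5)@(7, 11): e=[30,-18,52] → .
    (0,6)@(1, 13): e=[66,-14,12] → .
  covered (8 px):
    . . . . . . . . .
    . . . . . . . . .
    . . X . . . . . .
    . X X X . . . . .
    . X X X . . . . .
    X . . . . . . . .
    . . . . . . . . .
    . . . . . . . . .
    . . . . . . . . .
T4:
  2·area = 124  (B↔C swapped to make it positive)
  edge (16, 8)→(5, 13): d=(-11,5) right/bottom  bias=-1
  edge (5, 13)→(0, 4): d=(-5,-9) top-left  bias=+0
  edge (0, 4)→(16, 8): d=(16,4) right/bottom  bias=-1
    (0,2)@(1, 5): e=[108,4,12] → X
    (1,2)@(3, 5): e=[98,22,4] → X
    (2,2)@(5, 5): e=[88,40,-4] → .
    (0,3)@(1, 7): e=[86,-6,44] → .
    (1,3)@(3, 7): e=[76,12,36] → X
    (2,3)@(5, 7): e=[66,30,28] → X
    (3,3)@(7, 7): e=[56,48,20] → X
    (4,3)@(9, 7): e=[46,66,12] → X
    (5,3)@(11, 7): e=[36,84,4] → X
    (6,3)@(13, 7): e=[26,102,-4] → .
    (1,4)@(3, 9): e=[54,2,68] → X
    (6,4)@(13, 9): e=[4,92,28] → X
    (2,6)@(5, 13): e=[0,0,124] → .  [on edge]
  covered (16 px):
    . . . . . . . . .
    . . . . . . . . .
    X X . . . . . . .
    . X X X X X . . .
    . X X X X X X . .
    . . X X X . . . .
    . . . . . . . . .
    . . . . . . . . .
    . . . . . . . . .

Final: "outside"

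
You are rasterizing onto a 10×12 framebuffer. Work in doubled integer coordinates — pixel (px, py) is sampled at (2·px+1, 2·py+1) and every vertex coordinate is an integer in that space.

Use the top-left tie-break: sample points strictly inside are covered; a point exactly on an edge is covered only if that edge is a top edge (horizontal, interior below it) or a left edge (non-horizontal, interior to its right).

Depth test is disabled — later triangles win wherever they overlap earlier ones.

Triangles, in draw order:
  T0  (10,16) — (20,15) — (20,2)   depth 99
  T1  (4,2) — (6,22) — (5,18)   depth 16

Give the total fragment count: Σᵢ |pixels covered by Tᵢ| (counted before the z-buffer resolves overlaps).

T0:
  2·area = 130  (B↔C swapped to make it positive)
  edge (10, 16)→(20, 2): d=(10,-14) top-left  bias=+0
  edge (20, 2)→(20, 15): d=(0,13) right/bottom  bias=-1
  edge (20, 15)→(10, 16): d=(-10,1) right/bottom  bias=-1
    (9,2)@(19, 5): e=[16,13,101] → #
    (8,3)@(17, 7): e=[8,39,83] → #
    (7,4)@(15, 9): e=[0,65,65] → #  [on edge]
    (7,5)@(15, 11): e=[20,65,45] → #
    (6,6)@(13, 13): e=[12,91,27] → #
    (5,7)@(11, 15): e=[4,117,9] → #
    (5,8)@(11, 17): e=[24,117,-11] → ·
    (6,8)@(13, 17): e=[52,91,-13] → ·
    (7,8)@(15, 17): e=[80,65,-15] → ·
    (8,8)@(17, 17): e=[108,39,-17] → ·
    (9,8)@(19, 17): e=[136,13,-19] → ·
    (2,11)@(5, 23): e=[0,195,-65] → ·  [on edge]
  covered (18 px):
    · · · · · · · · · ·
    · · · · · · · · · ·
    · · · · · · · · · #
    · · · · · · · · # #
    · · · · · · · # # #
    · · · · · · · # # #
    · · · · · · # # # #
    · · · · · # # # # #
    · · · · · · · · · ·
    · · · · · · · · · ·
    · · · · · · · · · ·
    · · · · · · · · · ·
T1:
  2·area = 12
  edge (4, 2)→(6, 22): d=(2,20) right/bottom  bias=-1
  edge (6, 22)→(5, 18): d=(-1,-4) top-left  bias=+0
  edge (5, 18)→(4, 2): d=(-1,-16) top-left  bias=+0
    (2,6)@(5, 13): e=[2,5,5] → #
    (3,6)@(7, 13): e=[-38,13,37] → ·
    (2,7)@(5, 15): e=[6,3,3] → #
    (3,7)@(7, 15): e=[-34,11,35] → ·
    (2,8)@(5, 17): e=[10,1,1] → #
    (3,8)@(7, 17): e=[-30,9,33] → ·
    (2,9)@(5, 19): e=[14,-1,-1] → ·
  covered (3 px):
    · · · · · · · · · ·
    · · · · · · · · · ·
    · · · · · · · · · ·
    · · · · · · · · · ·
    · · · · · · · · · ·
    · · · · · · · · · ·
    · · # · · · · · · ·
    · · # · · · · · · ·
    · · # · · · · · · ·
    · · · · · · · · · ·
    · · · · · · · · · ·
    · · · · · · · · · ·

Result: 21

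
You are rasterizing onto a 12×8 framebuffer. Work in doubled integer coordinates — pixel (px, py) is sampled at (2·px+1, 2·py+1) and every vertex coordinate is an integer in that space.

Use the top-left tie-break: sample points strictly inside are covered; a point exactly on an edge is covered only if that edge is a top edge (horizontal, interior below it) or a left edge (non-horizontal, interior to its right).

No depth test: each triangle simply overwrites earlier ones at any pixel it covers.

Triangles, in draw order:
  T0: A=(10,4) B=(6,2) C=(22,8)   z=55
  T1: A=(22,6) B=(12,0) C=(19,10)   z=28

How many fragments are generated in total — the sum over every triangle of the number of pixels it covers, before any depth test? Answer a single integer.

T0:
  2·area = 8
  edge (10, 4)→(6, 2): d=(-4,-2) top-left  bias=+0
  edge (6, 2)→(22, 8): d=(16,6) right/bottom  bias=-1
  edge (22, 8)→(10, 4): d=(-12,-4) top-left  bias=+0
    (0,0)@(1, 1): e=[-6,14,0] → .  [on edge]
    (3,1)@(7, 3): e=[-2,10,0] → .  [on edge]
    (6,2)@(13, 5): e=[2,6,0] → X  [on edge]
    (7,2)@(15, 5): e=[6,-6,8] → .
    (6,3)@(13, 7): e=[-6,38,-24] → .
    (9,3)@(19, 7): e=[6,2,0] → X  [on edge]
    (10,3)@(21, 7): e=[10,-10,8] → .
    (9,4)@(19, 9): e=[-2,34,-24] → .
  covered (2 px):
    . . . . . . . . . . . .
    . . . . . . . . . . . .
    . . . . . . X . . . . .
    . . . . . . . . . X . .
    . . . . . . . . . . . .
    . . . . . . . . . . . .
    . . . . . . . . . . . .
    . . . . . . . . . . . .
T1:
  2·area = 58  (B↔C swapped to make it positive)
  edge (22, 6)→(19, 10): d=(-3,4) right/bottom  bias=-1
  edge (19, 10)→(12, 0): d=(-7,-10) top-left  bias=+0
  edge (12, 0)→(22, 6): d=(10,6) right/bottom  bias=-1
    (6,0)@(13, 1): e=[51,3,4] → X
    (7,0)@(15, 1): e=[43,23,-8] → .
    (6,1)@(13, 3): e=[45,-11,24] → .
    (7,1)@(15, 3): e=[37,9,12] → X
    (8,1)@(17, 3): e=[29,29,0] → .  [on edge]
    (7,2)@(15, 5): e=[31,-5,32] → .
    (8,2)@(17, 5): e=[23,15,20] → X
    (9,2)@(19, 5): e=[15,35,8] → X
    (10,2)@(21, 5): e=[7,55,-4] → .
    (8,3)@(17, 7): e=[17,1,40] → X
    (10,3)@(21, 7): e=[1,41,16] → X
    (11,3)@(23, 7): e=[-7,61,4] → .
  covered (8 px):
    . . . . . . X . . . . .
    . . . . . . . X . . . .
    . . . . . . . . X X . .
    . . . . . . . . X X X .
    . . . . . . . . . X . .
    . . . . . . . . . . . .
    . . . . . . . . . . . .
    . . . . . . . . . . . .

Final: 10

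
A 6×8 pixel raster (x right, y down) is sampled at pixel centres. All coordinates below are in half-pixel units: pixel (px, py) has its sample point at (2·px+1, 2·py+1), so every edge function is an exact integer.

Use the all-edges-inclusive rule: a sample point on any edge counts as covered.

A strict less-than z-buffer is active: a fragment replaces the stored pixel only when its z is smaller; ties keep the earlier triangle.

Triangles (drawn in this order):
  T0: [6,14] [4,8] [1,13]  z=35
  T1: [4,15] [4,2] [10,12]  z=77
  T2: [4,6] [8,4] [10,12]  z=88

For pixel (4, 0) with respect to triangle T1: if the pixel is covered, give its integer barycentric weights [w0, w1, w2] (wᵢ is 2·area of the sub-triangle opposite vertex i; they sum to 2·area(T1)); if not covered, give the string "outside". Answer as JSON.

T0:
  2·area = 28  (B↔C swapped to make it positive)
  edge (6, 14)→(1, 13): d=(-5,-1) inclusive
  edge (1, 13)→(4, 8): d=(3,-5) inclusive
  edge (4, 8)→(6, 14): d=(2,6) inclusive
    (3,1)@(7, 3): e=[56,0,-28] → .  [on edge]
    (1,2)@(3, 5): e=[42,-14,0] → .  [on edge]
    (1,5)@(3, 11): e=[12,4,12] → X
    (2,5)@(5, 11): e=[14,14,0] → X  [on edge]
    (3,5)@(7, 11): e=[16,24,-12] → .
    (0,6)@(1, 13): e=[0,0,28] → X  [on edge]
    (3,6)@(7, 13): e=[6,30,-8] → .
    (0,7)@(1, 15): e=[-10,6,32] → .
    (1,7)@(3, 15): e=[-8,16,20] → .
    (2,7)@(5, 15): e=[-6,26,8] → .
    (5,7)@(11, 15): e=[0,56,-28] → .  [on edge]
  covered (5 px):
    . . . . . .
    . . . . . .
    . . . . . .
    . . . . . .
    . . . . . .
    . X X . . .
    X X X . . .
    . . . . . .
T1:
  2·area = 78
  edge (4, 15)→(4, 2): d=(0,-13) inclusive
  edge (4, 2)→(10, 12): d=(6,10) inclusive
  edge (10, 12)→(4, 15): d=(-6,3) inclusive
    (2,2)@(5, 5): e=[13,8,57] → X
    (3,2)@(7, 5): e=[39,-12,51] → .
    (2,3)@(5, 7): e=[13,20,45] → X
    (3,3)@(7, 7): e=[39,0,39] → X  [on edge]
    (4,3)@(9, 7): e=[65,-20,33] → .
    (2,4)@(5, 9): e=[13,32,33] → X
    (4,4)@(9, 9): e=[65,-8,21] → .
    (2,5)@(5, 11): e=[13,44,21] → X
    (4,5)@(9, 11): e=[65,4,9] → X
    (5,5)@(11, 11): e=[91,-16,3] → .
    (2,6)@(5, 13): e=[13,56,9] → X
    (4,6)@(9, 13): e=[65,16,-3] → .
  covered (10 px):
    . . . . . .
    . . . . . .
    . . X . . .
    . . X X . .
    . . X X . .
    . . X X X .
    . . X X . .
    . . . . . .
T2:
  2·area = 36
  edge (4, 6)→(8, 4): d=(4,-2) inclusive
  edge (8, 4)→(10, 12): d=(2,8) inclusive
  edge (10, 12)→(4, 6): d=(-6,-6) inclusive
    (0,1)@(1, 3): e=[-18,54,0] → .  [on edge]
    (1,2)@(3, 5): e=[-6,42,0] → .  [on edge]
    (3,2)@(7, 5): e=[2,10,24] → X
    (4,2)@(9, 5): e=[6,-6,36] → .
    (2,3)@(5, 7): e=[6,30,0] → X  [on edge]
    (4,3)@(9, 7): e=[14,-2,24] → .
    (2,4)@(5, 9): e=[14,34,-12] → .
    (3,4)@(7, 9): e=[18,18,0] → X  [on edge]
    (4,4)@(9, 9): e=[22,2,12] → X
    (5,4)@(11, 9): e=[26,-14,24] → .
    (3,5)@(7, 11): e=[26,22,-12] → .
    (4,5)@(9, 11): e=[30,6,0] → X  [on edge]
    (5,6)@(11, 13): e=[42,-6,0] → .  [on edge]
  covered (6 px):
    . . . . . .
    . . . . . .
    . . . X . .
    . . X X . .
    . . . X X .
    . . . . X .
    . . . . . .
    . . . . . .

Final: "outside"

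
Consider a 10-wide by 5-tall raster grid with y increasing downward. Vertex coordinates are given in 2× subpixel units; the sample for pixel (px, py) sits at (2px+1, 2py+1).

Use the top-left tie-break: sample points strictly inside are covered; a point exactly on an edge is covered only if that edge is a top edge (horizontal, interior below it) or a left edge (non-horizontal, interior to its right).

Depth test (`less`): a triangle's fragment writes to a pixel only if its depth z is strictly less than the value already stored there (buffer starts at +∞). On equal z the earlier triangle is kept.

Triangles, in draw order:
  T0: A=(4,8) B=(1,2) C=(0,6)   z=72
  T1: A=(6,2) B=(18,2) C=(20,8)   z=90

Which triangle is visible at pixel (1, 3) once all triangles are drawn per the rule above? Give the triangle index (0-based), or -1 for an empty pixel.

T0:
  2·area = 18  (B↔C swapped to make it positive)
  edge (4, 8)→(0, 6): d=(-4,-2) top-left  bias=+0
  edge (0, 6)→(1, 2): d=(1,-4) top-left  bias=+0
  edge (1, 2)→(4, 8): d=(3,6) right/bottom  bias=-1
    (0,1)@(1, 3): e=[14,1,3] → #
    (1,1)@(3, 3): e=[18,9,-9] → ·
    (0,2)@(1, 5): e=[6,3,9] → #
    (1,2)@(3, 5): e=[10,11,-3] → ·
    (0,3)@(1, 7): e=[-2,5,15] → ·
    (1,3)@(3, 7): e=[2,13,3] → #
    (2,3)@(5, 7): e=[6,21,-9] → ·
    (1,4)@(3, 9): e=[-6,15,9] → ·
  covered (3 px):
    · · · · · · · · · ·
    # · · · · · · · · ·
    # · · · · · · · · ·
    · # · · · · · · · ·
    · · · · · · · · · ·
T1:
  2·area = 72
  edge (6, 2)→(18, 2): d=(12,0) top-left  bias=+0
  edge (18, 2)→(20, 8): d=(2,6) right/bottom  bias=-1
  edge (20, 8)→(6, 2): d=(-14,-6) top-left  bias=+0
    (4,1)@(9, 3): e=[12,56,4] → #
    (5,1)@(11, 3): e=[12,44,16] → #
    (6,1)@(13, 3): e=[12,32,28] → #
    (7,1)@(15, 3): e=[12,20,40] → #
    (8,1)@(17, 3): e=[12,8,52] → #
    (9,1)@(19, 3): e=[12,-4,64] → ·
    (4,2)@(9, 5): e=[36,60,-24] → ·
    (5,2)@(11, 5): e=[36,48,-12] → ·
    (6,2)@(13, 5): e=[36,36,0] → #  [on edge]
    (9,2)@(19, 5): e=[36,0,36] → ·  [on edge]
    (6,3)@(13, 7): e=[60,40,-28] → ·
    (7,3)@(15, 7): e=[60,28,-16] → ·
  covered (9 px):
    · · · · · · · · · ·
    · · · · # # # # # ·
    · · · · · · # # # ·
    · · · · · · · · · #
    · · · · · · · · · ·

Z-buffer (winner per pixel, '.' = empty):
  . . . . . . . . . .
  0 . . . 1 1 1 1 1 .
  0 . . . . . 1 1 1 .
  . 0 . . . . . . . 1
  . . . . . . . . . .

Result: 0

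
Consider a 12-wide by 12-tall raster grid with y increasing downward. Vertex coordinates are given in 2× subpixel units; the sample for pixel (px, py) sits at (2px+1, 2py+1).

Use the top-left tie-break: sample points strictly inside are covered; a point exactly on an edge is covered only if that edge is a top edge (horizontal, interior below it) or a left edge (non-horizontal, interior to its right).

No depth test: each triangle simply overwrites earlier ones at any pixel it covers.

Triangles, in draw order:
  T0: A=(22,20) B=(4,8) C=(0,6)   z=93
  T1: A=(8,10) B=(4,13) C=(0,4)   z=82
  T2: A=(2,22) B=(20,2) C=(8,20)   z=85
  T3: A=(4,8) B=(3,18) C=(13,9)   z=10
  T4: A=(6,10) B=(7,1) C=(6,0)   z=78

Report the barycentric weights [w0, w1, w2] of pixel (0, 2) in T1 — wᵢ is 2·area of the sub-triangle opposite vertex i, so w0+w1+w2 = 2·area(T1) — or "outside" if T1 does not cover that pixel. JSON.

T0:
  2·area = 12  (B↔C swapped to make it positive)
  edge (22, 20)→(0, 6): d=(-22,-14) top-left  bias=+0
  edge (0, 6)→(4, 8): d=(4,2) right/bottom  bias=-1
  edge (4, 8)→(22, 20): d=(18,12) right/bottom  bias=-1
    (2,4)@(5, 9): e=[4,2,6] → X
    (3,4)@(7, 9): e=[32,-2,-18] → .
    (2,5)@(5, 11): e=[-40,10,42] → .
    (5,6)@(11, 13): e=[0,6,6] → X  [on edge]
    (6,6)@(13, 13): e=[28,2,-18] → .
    (5,7)@(11, 15): e=[-44,14,42] → .
  covered (2 px):
    . . . . . . . . . . . .
    . . . . . . . . . . . .
    . . . . . . . . . . . .
    . . . . . . . . . . . .
    . . X . . . . . . . . .
    . . . . . . . . . . . .
    . . . . . X . . . . . .
    . . . . . . . . . . . .
    . . . . . . . . . . . .
    . . . . . . . . . . . .
    . . . . . . . . . . . .
    . . . . . . . . . . . .
T1:
  2·area = 48
  edge (8, 10)→(4, 13): d=(-4,3) right/bottom  bias=-1
  edge (4, 13)→(0, 4): d=(-4,-9) top-left  bias=+0
  edge (0, 4)→(8, 10): d=(8,6) right/bottom  bias=-1
    (0,2)@(1, 5): e=[41,5,2] → X
    (1,2)@(3, 5): e=[35,23,-10] → .
    (0,3)@(1, 7): e=[33,-3,18] → .
    (1,3)@(3, 7): e=[27,15,6] → X
    (2,3)@(5, 7): e=[21,33,-6] → .
    (1,4)@(3, 9): e=[19,7,22] → X
    (2,4)@(5, 9): e=[13,25,10] → X
    (3,4)@(7, 9): e=[7,43,-2] → .
    (1,5)@(3, 11): e=[11,-1,38] → .
    (2,5)@(5, 11): e=[5,17,26] → X
    (3,5)@(7, 11): e=[-1,35,14] → .
    (2,6)@(5, 13): e=[-3,9,42] → .
  covered (5 px):
    . . . . . . . . . . . .
    . . . . . . . . . . . .
    X . . . . . . . . . . .
    . X . . . . . . . . . .
    . X X . . . . . . . . .
    . . X . . . . . . . . .
    . . . . . . . . . . . .
    . . . . . . . . . . . .
    . . . . . . . . . . . .
    . . . . . . . . . . . .
    . . . . . . . . . . . .
    . . . . . . . . . . . .
T2:
  2·area = 84
  edge (2, 22)→(20, 2): d=(18,-20) top-left  bias=+0
  edge (20, 2)→(8, 20): d=(-12,18) right/bottom  bias=-1
  edge (8, 20)→(2, 22): d=(-6,2) right/bottom  bias=-1
    (7,4)@(15, 9): e=[26,6,52] → X
    (8,4)@(17, 9): e=[66,-30,48] → .
    (6,5)@(13, 11): e=[22,18,44] → X
    (7,5)@(15, 11): e=[62,-18,40] → .
    (5,6)@(11, 13): e=[18,30,36] → X
    (6,6)@(13, 13): e=[58,-6,32] → .
    (4,7)@(9, 15): e=[14,42,28] → X
    (6,7)@(13, 15): e=[94,-30,20] → .
    (11,7)@(23, 15): e=[294,-210,0] → .  [on edge]
    (3,8)@(7, 17): e=[10,54,20] → X
    (5,8)@(11, 17): e=[90,-18,12] → .
    (8,8)@(17, 17): e=[210,-126,0] → .  [on edge]
    (5,9)@(11, 19): e=[126,-42,0] → .  [on edge]
    (2,10)@(5, 21): e=[42,42,0] → .  [on edge]
  covered (10 px):
    . . . . . . . . . . . .
    . . . . . . . . . . . .
    . . . . . . . . . . . .
    . . . . . . . . . . . .
    . . . . . . . X . . . .
    . . . . . . X . . . . .
    . . . . . X . . . . . .
    . . . . X X . . . . . .
    . . . X X . . . . . . .
    . . X X . . . . . . . .
    . X . . . . . . . . . .
    . . . . . . . . . . . .
T3:
  2·area = 91  (B↔C swapped to make it positive)
  edge (4, 8)→(13, 9): d=(9,1) right/bottom  bias=-1
  edge (13, 9)→(3, 18): d=(-10,9) right/bottom  bias=-1
  edge (3, 18)→(4, 8): d=(1,-10) top-left  bias=+0
    (2,4)@(5, 9): e=[8,72,11] → X
    (3,4)@(7, 9): e=[6,54,31] → X
    (4,4)@(9, 9): e=[4,36,51] → X
    (5,4)@(11, 9): e=[2,18,71] → X
    (6,4)@(13, 9): e=[0,0,91] → .  [on edge]
    (2,5)@(5, 11): e=[26,52,13] → X
    (5,5)@(11, 11): e=[20,-2,73] → .
    (2,6)@(5, 13): e=[44,32,15] → X
    (4,6)@(9, 13): e=[40,-4,55] → .
    (2,7)@(5, 15): e=[62,12,17] → X
    (3,7)@(7, 15): e=[60,-6,37] → .
    (2,8)@(5, 17): e=[80,-8,19] → .
  covered (10 px):
    . . . . . . . . . . . .
    . . . . . . . . . . . .
    . . . . . . . . . . . .
    . . . . . . . . . . . .
    . . X X X X . . . . . .
    . . X X X . . . . . . .
    . . X X . . . . . . . .
    . . X . . . . . . . . .
    . . . . . . . . . . . .
    . . . . . . . . . . . .
    . . . . . . . . . . . .
    . . . . . . . . . . . .
T4:
  2·area = 10  (B↔C swapped to make it positive)
  edge (6, 10)→(6, 0): d=(0,-10) top-left  bias=+0
  edge (6, 0)→(7, 1): d=(1,1) right/bottom  bias=-1
  edge (7, 1)→(6, 10): d=(-1,9) right/bottom  bias=-1
    (3,0)@(7, 1): e=[10,0,0] → .  [on edge]
    (4,1)@(9, 3): e=[30,0,-20] → .  [on edge]
    (5,2)@(11, 5): e=[50,0,-40] → .  [on edge]
    (6,3)@(13, 7): e=[70,0,-60] → .  [on edge]
    (7,4)@(15, 9): e=[90,0,-80] → .  [on edge]
    (8,5)@(17, 11): e=[110,0,-100] → .  [on edge]
    (9,6)@(19, 13): e=[130,0,-120] → .  [on edge]
    (10,7)@(21, 15): e=[150,0,-140] → .  [on edge]
    (11,8)@(23, 17): e=[170,0,-160] → .  [on edge]
    (2,9)@(5, 19): e=[-10,20,0] → .  [on edge]
  covered (0 px):
    . . . . . . . . . . . .
    . . . . . . . . . . . .
    . . . . . . . . . . . .
    . . . . . . . . . . . .
    . . . . . . . . . . . .
    . . . . . . . . . . . .
    . . . . . . . . . . . .
    . . . . . . . . . . . .
    . . . . . . . . . . . .
    . . . . . . . . . . . .
    . . . . . . . . . . . .
    . . . . . . . . . . . .

Answer: [5,2,41]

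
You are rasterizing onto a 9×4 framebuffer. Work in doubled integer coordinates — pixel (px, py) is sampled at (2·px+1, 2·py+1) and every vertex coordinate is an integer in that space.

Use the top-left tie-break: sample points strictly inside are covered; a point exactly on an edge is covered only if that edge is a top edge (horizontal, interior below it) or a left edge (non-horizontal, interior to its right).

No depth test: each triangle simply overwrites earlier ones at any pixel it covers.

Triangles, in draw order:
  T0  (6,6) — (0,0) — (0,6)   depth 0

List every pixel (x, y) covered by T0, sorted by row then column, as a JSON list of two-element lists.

T0:
  2·area = 36  (B↔C swapped to make it positive)
  edge (6, 6)→(0, 6): d=(-6,0) right/bottom  bias=-1
  edge (0, 6)→(0, 0): d=(0,-6) top-left  bias=+0
  edge (0, 0)→(6, 6): d=(6,6) right/bottom  bias=-1
    (0,0)@(1, 1): e=[30,6,0] → ·  [on edge]
    (0,1)@(1, 3): e=[18,6,12] → █
    (1,1)@(3, 3): e=[18,18,0] → ·  [on edge]
    (0,2)@(1, 5): e=[6,6,24] → █
    (1,2)@(3, 5): e=[6,18,12] → █
    (2,2)@(5, 5): e=[6,30,0] → ·  [on edge]
    (0,3)@(1, 7): e=[-6,6,36] → ·
    (1,3)@(3, 7): e=[-6,18,24] → ·
    (3,3)@(7, 7): e=[-6,42,0] → ·  [on edge]
  covered (3 px):
    · · · · · · · · ·
    █ · · · · · · · ·
    █ █ · · · · · · ·
    · · · · · · · · ·

Answer: [[0,1],[0,2],[1,2]]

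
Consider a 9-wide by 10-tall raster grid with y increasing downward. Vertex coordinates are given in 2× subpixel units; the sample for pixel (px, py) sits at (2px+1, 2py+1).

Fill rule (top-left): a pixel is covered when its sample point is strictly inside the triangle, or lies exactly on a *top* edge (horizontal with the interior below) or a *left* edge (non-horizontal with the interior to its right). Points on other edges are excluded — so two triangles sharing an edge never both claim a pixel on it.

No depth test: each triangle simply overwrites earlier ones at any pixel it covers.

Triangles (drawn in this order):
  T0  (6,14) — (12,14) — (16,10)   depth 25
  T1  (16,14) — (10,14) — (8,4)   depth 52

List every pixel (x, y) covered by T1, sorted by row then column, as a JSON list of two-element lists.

T0:
  2·area = 24  (B↔C swapped to make it positive)
  edge (6, 14)→(16, 10): d=(10,-4) top-left  bias=+0
  edge (16, 10)→(12, 14): d=(-4,4) right/bottom  bias=-1
  edge (12, 14)→(6, 14): d=(-6,0) right/bottom  bias=-1
    (8,4)@(17, 9): e=[-6,0,30] → .  [on edge]
    (7,5)@(15, 11): e=[6,0,18] → .  [on edge]
    (4,6)@(9, 13): e=[2,16,6] → X
    (5,6)@(11, 13): e=[10,8,6] → X
    (6,6)@(13, 13): e=[18,0,6] → .  [on edge]
    (4,7)@(9, 15): e=[22,8,-6] → .
    (5,7)@(11, 15): e=[30,0,-6] → .  [on edge]
    (4,8)@(9, 17): e=[42,0,-18] → .  [on edge]
    (3,9)@(7, 19): e=[54,0,-30] → .  [on edge]
  covered (2 px):
    . . . . . . . . .
    . . . . . . . . .
    . . . . . . . . .
    . . . . . . . . .
    . . . . . . . . .
    . . . . . . . . .
    . . . . X X . . .
    . . . . . . . . .
    . . . . . . . . .
    . . . . . . . . .
T1:
  2·area = 60
  edge (16, 14)→(10, 14): d=(-6,0) right/bottom  bias=-1
  edge (10, 14)→(8, 4): d=(-2,-10) top-left  bias=+0
  edge (8, 4)→(16, 14): d=(8,10) right/bottom  bias=-1
    (4,3)@(9, 7): e=[42,4,14] → X
    (5,3)@(11, 7): e=[42,24,-6] → .
    (4,4)@(9, 9): e=[30,0,30] → X  [on edge]
    (5,4)@(11, 9): e=[30,20,10] → X
    (6,4)@(13, 9): e=[30,40,-10] → .
    (4,5)@(9, 11): e=[18,-4,46] → .
    (5,5)@(11, 11): e=[18,16,26] → X
    (6,5)@(13, 11): e=[18,36,6] → X
    (7,5)@(15, 11): e=[18,56,-14] → .
    (5,6)@(11, 13): e=[6,12,42] → X
    (7,6)@(15, 13): e=[6,52,2] → X
    (8,6)@(17, 13): e=[6,72,-18] → .
    (5,9)@(11, 19): e=[-30,0,90] → .  [on edge]
  covered (8 px):
    . . . . . . . . .
    . . . . . . . . .
    . . . . . . . . .
    . . . . X . . . .
    . . . . X X . . .
    . . . . . X X . .
    . . . . . X X X .
    . . . . . . . . .
    . . . . . . . . .
    . . . . . . . . .

Result: [[4,3],[4,4],[5,4],[5,5],[6,5],[5,6],[6,6],[7,6]]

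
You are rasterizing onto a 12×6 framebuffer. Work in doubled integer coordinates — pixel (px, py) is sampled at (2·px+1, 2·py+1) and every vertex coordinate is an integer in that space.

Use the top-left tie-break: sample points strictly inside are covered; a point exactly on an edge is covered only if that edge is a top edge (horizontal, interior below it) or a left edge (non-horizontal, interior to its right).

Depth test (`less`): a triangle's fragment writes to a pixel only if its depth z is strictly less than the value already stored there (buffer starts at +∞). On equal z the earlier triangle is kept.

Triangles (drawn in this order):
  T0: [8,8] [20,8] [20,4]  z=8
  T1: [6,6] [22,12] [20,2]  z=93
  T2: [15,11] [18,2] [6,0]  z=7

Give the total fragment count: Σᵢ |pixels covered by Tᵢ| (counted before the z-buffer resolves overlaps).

T0:
  2·area = 48  (B↔C swapped to make it positive)
  edge (8, 8)→(20, 4): d=(12,-4) top-left  bias=+0
  edge (20, 4)→(20, 8): d=(0,4) right/bottom  bias=-1
  edge (20, 8)→(8, 8): d=(-12,0) right/bottom  bias=-1
    (11,1)@(23, 3): e=[0,-12,60] → ·  [on edge]
    (8,2)@(17, 5): e=[0,12,36] → █  [on edge]
    (9,2)@(19, 5): e=[8,4,36] → █
    (10,2)@(21, 5): e=[16,-4,36] → ·
    (5,3)@(11, 7): e=[0,36,12] → █  [on edge]
    (6,3)@(13, 7): e=[8,28,12] → █
    (7,3)@(15, 7): e=[16,20,12] → █
    (10,3)@(21, 7): e=[40,-4,12] → ·
    (2,4)@(5, 9): e=[0,60,-12] → ·  [on edge]
    (5,4)@(11, 9): e=[24,36,-12] → ·
    (6,4)@(13, 9): e=[32,28,-12] → ·
    (7,4)@(15, 9): e=[40,20,-12] → ·
  covered (7 px):
    · · · · · · · · · · · ·
    · · · · · · · · · · · ·
    · · · · · · · · █ █ · ·
    · · · · · █ █ █ █ █ · ·
    · · · · · · · · · · · ·
    · · · · · · · · · · · ·
T1:
  2·area = 148  (B↔C swapped to make it positive)
  edge (6, 6)→(20, 2): d=(14,-4) top-left  bias=+0
  edge (20, 2)→(22, 12): d=(2,10) right/bottom  bias=-1
  edge (22, 12)→(6, 6): d=(-16,-6) top-left  bias=+0
    (8,1)@(17, 3): e=[2,32,114] → █
    (9,1)@(19, 3): e=[10,12,126] → █
    (10,1)@(21, 3): e=[18,-8,138] → ·
    (5,2)@(11, 5): e=[6,96,46] → █
    (6,2)@(13, 5): e=[14,76,58] → █
    (7,2)@(15, 5): e=[22,56,70] → █
    (10,2)@(21, 5): e=[46,-4,106] → ·
    (4,3)@(9, 7): e=[26,120,2] → █
    (10,3)@(21, 7): e=[74,0,74] → ·  [on edge]
    (4,4)@(9, 9): e=[54,124,-30] → ·
    (5,4)@(11, 9): e=[62,104,-18] → ·
    (6,4)@(13, 9): e=[70,84,-6] → ·
  covered (18 px):
    · · · · · · · · · · · ·
    · · · · · · · · █ █ · ·
    · · · · · █ █ █ █ █ · ·
    · · · · █ █ █ █ █ █ · ·
    · · · · · · · █ █ █ █ ·
    · · · · · · · · · · █ ·
T2:
  2·area = 114  (B↔C swapped to make it positive)
  edge (15, 11)→(6, 0): d=(-9,-11) top-left  bias=+0
  edge (6, 0)→(18, 2): d=(12,2) right/bottom  bias=-1
  edge (18, 2)→(15, 11): d=(-3,9) right/bottom  bias=-1
    (3,0)@(7, 1): e=[2,10,102] → █
    (4,0)@(9, 1): e=[24,6,84] → █
    (5,0)@(11, 1): e=[46,2,66] → █
    (6,0)@(13, 1): e=[68,-2,48] → ·
    (3,1)@(7, 3): e=[-16,34,96] → ·
    (4,1)@(9, 3): e=[6,30,78] → █
    (6,1)@(13, 3): e=[50,22,42] → █
    (7,1)@(15, 3): e=[72,18,24] → █
    (8,1)@(17, 3): e=[94,14,6] → █
    (9,1)@(19, 3): e=[116,10,-12] → ·
    (4,2)@(9, 5): e=[-12,54,72] → ·
    (5,2)@(11, 5): e=[10,50,54] → █
    (8,2)@(17, 5): e=[76,38,0] → ·  [on edge]
    (7,5)@(15, 11): e=[0,114,0] → ·  [on edge]
  covered (14 px):
    · · · █ █ █ · · · · · ·
    · · · · █ █ █ █ █ · · ·
    · · · · · █ █ █ · · · ·
    · · · · · · █ █ · · · ·
    · · · · · · · █ · · · ·
    · · · · · · · · · · · ·

Answer: 39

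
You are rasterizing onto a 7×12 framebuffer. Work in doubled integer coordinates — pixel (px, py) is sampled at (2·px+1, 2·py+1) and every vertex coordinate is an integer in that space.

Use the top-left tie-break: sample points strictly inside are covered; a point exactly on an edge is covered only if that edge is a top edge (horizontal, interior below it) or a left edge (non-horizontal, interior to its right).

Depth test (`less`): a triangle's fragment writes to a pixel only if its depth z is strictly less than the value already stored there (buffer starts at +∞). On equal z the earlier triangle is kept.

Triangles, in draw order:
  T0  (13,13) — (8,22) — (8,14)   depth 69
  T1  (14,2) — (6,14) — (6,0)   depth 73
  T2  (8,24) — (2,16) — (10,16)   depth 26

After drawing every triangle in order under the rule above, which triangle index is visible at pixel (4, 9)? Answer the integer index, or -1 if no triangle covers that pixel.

T0:
  2·area = 40
  edge (13, 13)→(8, 22): d=(-5,9) right/bottom  bias=-1
  edge (8, 22)→(8, 14): d=(0,-8) top-left  bias=+0
  edge (8, 14)→(13, 13): d=(5,-1) top-left  bias=+0
    (6,6)@(13, 13): e=[0,40,0] → ·  [on edge]
    (1,7)@(3, 15): e=[80,-40,0] → ·  [on edge]
    (4,7)@(9, 15): e=[26,8,6] → █
    (5,7)@(11, 15): e=[8,24,8] → █
    (6,7)@(13, 15): e=[-10,40,10] → ·
    (4,8)@(9, 17): e=[16,8,16] → █
    (5,8)@(11, 17): e=[-2,24,18] → ·
    (4,9)@(9, 19): e=[6,8,26] → █
    (5,9)@(11, 19): e=[-12,24,28] → ·
    (4,10)@(9, 21): e=[-4,8,36] → ·
  covered (4 px):
    · · · · · · ·
    · · · · · · ·
    · · · · · · ·
    · · · · · · ·
    · · · · · · ·
    · · · · · · ·
    · · · · · · ·
    · · · · █ █ ·
    · · · · █ · ·
    · · · · █ · ·
    · · · · · · ·
    · · · · · · ·
T1:
  2·area = 112
  edge (14, 2)→(6, 14): d=(-8,12) right/bottom  bias=-1
  edge (6, 14)→(6, 0): d=(0,-14) top-left  bias=+0
  edge (6, 0)→(14, 2): d=(8,2) right/bottom  bias=-1
    (3,0)@(7, 1): e=[92,14,6] → █
    (4,0)@(9, 1): e=[68,42,2] → █
    (5,0)@(11, 1): e=[44,70,-2] → ·
    (3,1)@(7, 3): e=[76,14,22] → █
    (5,1)@(11, 3): e=[28,70,14] → █
    (6,1)@(13, 3): e=[4,98,10] → █
    (3,2)@(7, 5): e=[60,14,38] → █
    (6,2)@(13, 5): e=[-12,98,26] → ·
    (3,3)@(7, 7): e=[44,14,54] → █
    (5,3)@(11, 7): e=[-4,70,46] → ·
    (3,4)@(7, 9): e=[28,14,70] → █
    (5,4)@(11, 9): e=[-20,70,62] → ·
  covered (14 px):
    · · · █ █ · ·
    · · · █ █ █ █
    · · · █ █ █ ·
    · · · █ █ · ·
    · · · █ █ · ·
    · · · █ · · ·
    · · · · · · ·
    · · · · · · ·
    · · · · · · ·
    · · · · · · ·
    · · · · · · ·
    · · · · · · ·
T2:
  2·area = 64
  edge (8, 24)→(2, 16): d=(-6,-8) top-left  bias=+0
  edge (2, 16)→(10, 16): d=(8,0) top-left  bias=+0
  edge (10, 16)→(8, 24): d=(-2,8) right/bottom  bias=-1
    (1,8)@(3, 17): e=[2,8,54] → █
    (2,8)@(5, 17): e=[18,8,38] → █
    (3,8)@(7, 17): e=[34,8,22] → █
    (4,8)@(9, 17): e=[50,8,6] → █
    (5,8)@(11, 17): e=[66,8,-10] → ·
    (1,9)@(3, 19): e=[-10,24,50] → ·
    (2,9)@(5, 19): e=[6,24,34] → █
    (5,9)@(11, 19): e=[54,24,-14] → ·
    (2,10)@(5, 21): e=[-6,40,30] → ·
    (3,10)@(7, 21): e=[10,40,14] → █
    (4,10)@(9, 21): e=[26,40,-2] → ·
    (3,11)@(7, 23): e=[-2,56,10] → ·
  covered (8 px):
    · · · · · · ·
    · · · · · · ·
    · · · · · · ·
    · · · · · · ·
    · · · · · · ·
    · · · · · · ·
    · · · · · · ·
    · · · · · · ·
    · █ █ █ █ · ·
    · · █ █ █ · ·
    · · · █ · · ·
    · · · · · · ·

Z-buffer (winner per pixel, '.' = empty):
  . . . 1 1 . .
  . . . 1 1 1 1
  . . . 1 1 1 .
  . . . 1 1 . .
  . . . 1 1 . .
  . . . 1 . . .
  . . . . . . .
  . . . . 0 0 .
  . 2 2 2 2 . .
  . . 2 2 2 . .
  . . . 2 . . .
  . . . . . . .

Answer: 2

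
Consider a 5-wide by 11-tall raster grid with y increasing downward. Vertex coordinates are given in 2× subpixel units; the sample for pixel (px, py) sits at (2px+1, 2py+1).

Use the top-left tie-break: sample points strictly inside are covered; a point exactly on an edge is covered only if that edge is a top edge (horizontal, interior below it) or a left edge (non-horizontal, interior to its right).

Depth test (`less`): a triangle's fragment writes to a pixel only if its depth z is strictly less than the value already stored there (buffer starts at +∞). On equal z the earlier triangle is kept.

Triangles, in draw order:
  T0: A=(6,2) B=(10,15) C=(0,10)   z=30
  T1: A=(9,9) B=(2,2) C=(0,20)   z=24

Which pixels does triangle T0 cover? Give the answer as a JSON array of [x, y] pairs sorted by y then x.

T0:
  2·area = 110
  edge (6, 2)→(10, 15): d=(4,13) right/bottom  bias=-1
  edge (10, 15)→(0, 10): d=(-10,-5) top-left  bias=+0
  edge (0, 10)→(6, 2): d=(6,-8) top-left  bias=+0
    (2,2)@(5, 5): e=[25,75,10] → #
    (3,2)@(7, 5): e=[-1,85,26] → ·
    (1,3)@(3, 7): e=[59,45,6] → #
    (3,3)@(7, 7): e=[7,65,38] → #
    (4,3)@(9, 7): e=[-19,75,54] → ·
    (0,4)@(1, 9): e=[93,15,2] → #
    (4,4)@(9, 9): e=[-11,55,66] → ·
    (0,5)@(1, 11): e=[101,-5,14] → ·
    (1,5)@(3, 11): e=[75,5,30] → #
    (4,5)@(9, 11): e=[-3,35,78] → ·
    (1,6)@(3, 13): e=[83,-15,42] → ·
    (2,6)@(5, 13): e=[57,-5,58] → ·
  covered (13 px):
    · · · · ·
    · · · · ·
    · · # · ·
    · # # # ·
    # # # # ·
    · # # # ·
    · · · # #
    · · · · ·
    · · · · ·
    · · · · ·
    · · · · ·
T1:
  2·area = 140  (B↔C swapped to make it positive)
  edge (9, 9)→(0, 20): d=(-9,11) right/bottom  bias=-1
  edge (0, 20)→(2, 2): d=(2,-18) top-left  bias=+0
  edge (2, 2)→(9, 9): d=(7,7) right/bottom  bias=-1
    (0,0)@(1, 1): e=[160,-20,0] → ·  [on edge]
    (1,1)@(3, 3): e=[120,20,0] → ·  [on edge]
    (1,2)@(3, 5): e=[102,24,14] → #
    (2,2)@(5, 5): e=[80,60,0] → ·  [on edge]
    (1,3)@(3, 7): e=[84,28,28] → #
    (2,3)@(5, 7): e=[62,64,14] → #
    (3,3)@(7, 7): e=[40,100,0] → ·  [on edge]
    (1,4)@(3, 9): e=[66,32,42] → #
    (3,4)@(7, 9): e=[22,104,14] → #
    (4,4)@(9, 9): e=[0,140,0] → ·  [on edge]
    (0,5)@(1, 11): e=[70,0,70] → #  [on edge]
    (4,5)@(9, 11): e=[-18,144,14] → ·
  covered (16 px):
    · · · · ·
    · · · · ·
    · # · · ·
    · # # · ·
    · # # # ·
    # # # # ·
    # # # · ·
    # # · · ·
    # · · · ·
    · · · · ·
    · · · · ·

Final: [[2,2],[1,3],[2,3],[3,3],[0,4],[1,4],[2,4],[3,4],[1,5],[2,5],[3,5],[3,6],[4,6]]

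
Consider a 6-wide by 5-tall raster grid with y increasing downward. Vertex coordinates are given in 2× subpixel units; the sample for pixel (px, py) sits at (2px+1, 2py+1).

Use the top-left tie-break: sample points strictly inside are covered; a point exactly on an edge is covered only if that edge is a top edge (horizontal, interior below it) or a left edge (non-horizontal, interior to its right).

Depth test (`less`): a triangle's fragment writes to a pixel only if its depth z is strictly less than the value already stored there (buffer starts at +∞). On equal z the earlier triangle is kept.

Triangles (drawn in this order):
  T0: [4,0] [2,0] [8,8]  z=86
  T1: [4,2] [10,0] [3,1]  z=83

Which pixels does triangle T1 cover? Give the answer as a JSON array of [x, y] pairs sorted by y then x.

T0:
  2·area = 16  (B↔C swapped to make it positive)
  edge (4, 0)→(8, 8): d=(4,8) right/bottom  bias=-1
  edge (8, 8)→(2, 0): d=(-6,-8) top-left  bias=+0
  edge (2, 0)→(4, 0): d=(2,0) top-left  bias=+0
    (1,0)@(3, 1): e=[12,2,2] → X
    (2,0)@(5, 1): e=[-4,18,2] → .
    (1,1)@(3, 3): e=[20,-10,6] → .
    (2,1)@(5, 3): e=[4,6,6] → X
    (3,1)@(7, 3): e=[-12,22,6] → .
    (2,2)@(5, 5): e=[12,-6,10] → .
  covered (2 px):
    . X . . . .
    . . X . . .
    . . . . . .
    . . . . . .
    . . . . . .
T1:
  2·area = 8  (B↔C swapped to make it positive)
  edge (4, 2)→(3, 1): d=(-1,-1) top-left  bias=+0
  edge (3, 1)→(10, 0): d=(7,-1) top-left  bias=+0
  edge (10, 0)→(4, 2): d=(-6,2) right/bottom  bias=-1
    (1,0)@(3, 1): e=[0,0,8] → X  [on edge]
    (2,0)@(5, 1): e=[2,2,4] → X
    (3,0)@(7, 1): e=[4,4,0] → .  [on edge]
    (0,1)@(1, 3): e=[-4,12,0] → .  [on edge]
    (1,1)@(3, 3): e=[-2,14,-4] → .
    (2,1)@(5, 3): e=[0,16,-8] → .  [on edge]
    (3,2)@(7, 5): e=[0,32,-24] → .  [on edge]
    (4,3)@(9, 7): e=[0,48,-40] → .  [on edge]
    (5,4)@(11, 9): e=[0,64,-56] → .  [on edge]
  covered (2 px):
    . X X . . .
    . . . . . .
    . . . . . .
    . . . . . .
    . . . . . .

Result: [[1,0],[2,0]]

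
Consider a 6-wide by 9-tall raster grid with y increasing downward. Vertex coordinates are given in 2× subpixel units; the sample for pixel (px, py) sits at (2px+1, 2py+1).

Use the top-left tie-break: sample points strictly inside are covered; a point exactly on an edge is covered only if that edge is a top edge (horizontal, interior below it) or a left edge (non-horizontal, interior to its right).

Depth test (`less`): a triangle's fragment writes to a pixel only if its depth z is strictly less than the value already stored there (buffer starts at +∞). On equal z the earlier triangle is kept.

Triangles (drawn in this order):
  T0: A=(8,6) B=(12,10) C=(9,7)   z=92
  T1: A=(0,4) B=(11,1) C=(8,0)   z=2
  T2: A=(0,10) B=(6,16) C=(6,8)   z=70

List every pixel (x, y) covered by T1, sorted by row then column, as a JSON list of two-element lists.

T0:
  degenerate (2·area = 0) — covers nothing
T1:
  2·area = 20  (B↔C swapped to make it positive)
  edge (0, 4)→(8, 0): d=(8,-4) top-left  bias=+0
  edge (8, 0)→(11, 1): d=(3,1) right/bottom  bias=-1
  edge (11, 1)→(0, 4): d=(-11,3) right/bottom  bias=-1
    (3,0)@(7, 1): e=[4,4,12] → #
    (4,0)@(9, 1): e=[12,2,6] → #
    (5,0)@(11, 1): e=[20,0,0] → ·  [on edge]
    (1,1)@(3, 3): e=[4,14,2] → #
    (2,1)@(5, 3): e=[12,12,-4] → ·
    (3,1)@(7, 3): e=[20,10,-10] → ·
    (4,1)@(9, 3): e=[28,8,-16] → ·
    (1,2)@(3, 5): e=[20,20,-20] → ·
  covered (3 px):
    · · · # # ·
    · # · · · ·
    · · · · · ·
    · · · · · ·
    · · · · · ·
    · · · · · ·
    · · · · · ·
    · · · · · ·
    · · · · · ·
T2:
  2·area = 48  (B↔C swapped to make it positive)
  edge (0, 10)→(6, 8): d=(6,-2) top-left  bias=+0
  edge (6, 8)→(6, 16): d=(0,8) right/bottom  bias=-1
  edge (6, 16)→(0, 10): d=(-6,-6) top-left  bias=+0
    (4,3)@(9, 7): e=[0,-24,72] → ·  [on edge]
    (1,4)@(3, 9): e=[0,24,24] → #  [on edge]
    (2,4)@(5, 9): e=[4,8,36] → #
    (3,4)@(7, 9): e=[8,-8,48] → ·
    (0,5)@(1, 11): e=[8,40,0] → #  [on edge]
    (3,5)@(7, 11): e=[20,-8,36] → ·
    (0,6)@(1, 13): e=[20,40,-12] → ·
    (1,6)@(3, 13): e=[24,24,0] → #  [on edge]
    (3,6)@(7, 13): e=[32,-8,24] → ·
    (1,7)@(3, 15): e=[36,24,-12] → ·
    (2,7)@(5, 15): e=[40,8,0] → #  [on edge]
    (3,7)@(7, 15): e=[44,-8,12] → ·
    (3,8)@(7, 17): e=[56,-8,0] → ·  [on edge]
  covered (8 px):
    · · · · · ·
    · · · · · ·
    · · · · · ·
    · · · · · ·
    · # # · · ·
    # # # · · ·
    · # # · · ·
    · · # · · ·
    · · · · · ·

Answer: [[3,0],[4,0],[1,1]]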